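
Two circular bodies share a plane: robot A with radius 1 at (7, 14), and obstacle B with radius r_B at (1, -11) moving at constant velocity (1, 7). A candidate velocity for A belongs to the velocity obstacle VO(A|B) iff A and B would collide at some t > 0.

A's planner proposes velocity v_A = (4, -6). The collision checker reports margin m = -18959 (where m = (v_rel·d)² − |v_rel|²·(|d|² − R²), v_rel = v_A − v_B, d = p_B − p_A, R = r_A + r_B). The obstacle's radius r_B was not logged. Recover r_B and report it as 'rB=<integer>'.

m = -18959
d = (-6, -25);  v_rel = (3, -13),  |v_rel|² = 178
v_rel×d = (3)·(-25) − (-13)·(-6) = -153
since m = R²·178 − (-153)²:  R² = (23409 + -18959) / 178 = 25
R = √25 = 5  ⇒  r_B = 5 − 1 = 4

rB=4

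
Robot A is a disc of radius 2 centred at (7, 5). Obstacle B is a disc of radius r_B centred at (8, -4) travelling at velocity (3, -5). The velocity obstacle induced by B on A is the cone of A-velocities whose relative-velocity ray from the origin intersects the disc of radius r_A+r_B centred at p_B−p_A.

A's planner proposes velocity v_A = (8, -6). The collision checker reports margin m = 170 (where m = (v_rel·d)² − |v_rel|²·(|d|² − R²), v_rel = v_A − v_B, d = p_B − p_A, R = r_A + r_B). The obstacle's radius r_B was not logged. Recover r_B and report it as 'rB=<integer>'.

m = 170
d = (1, -9);  v_rel = (5, -1),  |v_rel|² = 26
v_rel×d = (5)·(-9) − (-1)·(1) = -44
since m = R²·26 − (-44)²:  R² = (1936 + 170) / 26 = 81
R = √81 = 9  ⇒  r_B = 9 − 2 = 7

rB=7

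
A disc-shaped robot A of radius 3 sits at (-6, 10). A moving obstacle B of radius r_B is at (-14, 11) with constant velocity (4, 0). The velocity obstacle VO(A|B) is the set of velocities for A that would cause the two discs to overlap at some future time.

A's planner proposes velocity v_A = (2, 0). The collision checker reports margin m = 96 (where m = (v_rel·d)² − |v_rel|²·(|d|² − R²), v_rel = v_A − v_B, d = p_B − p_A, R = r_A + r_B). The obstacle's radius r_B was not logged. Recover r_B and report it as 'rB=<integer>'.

m = 96
d = (-8, 1);  v_rel = (-2, 0),  |v_rel|² = 4
v_rel×d = (-2)·(1) − (0)·(-8) = -2
since m = R²·4 − (-2)²:  R² = (4 + 96) / 4 = 25
R = √25 = 5  ⇒  r_B = 5 − 3 = 2

rB=2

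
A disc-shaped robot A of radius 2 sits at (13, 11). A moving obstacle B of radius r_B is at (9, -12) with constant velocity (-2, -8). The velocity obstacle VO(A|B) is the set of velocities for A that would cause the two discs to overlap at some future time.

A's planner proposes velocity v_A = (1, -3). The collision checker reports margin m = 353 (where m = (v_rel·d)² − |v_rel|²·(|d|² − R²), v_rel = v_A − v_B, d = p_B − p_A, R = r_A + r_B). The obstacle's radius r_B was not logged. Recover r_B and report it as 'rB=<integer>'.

m = 353
d = (-4, -23);  v_rel = (3, 5),  |v_rel|² = 34
v_rel×d = (3)·(-23) − (5)·(-4) = -49
since m = R²·34 − (-49)²:  R² = (2401 + 353) / 34 = 81
R = √81 = 9  ⇒  r_B = 9 − 2 = 7

rB=7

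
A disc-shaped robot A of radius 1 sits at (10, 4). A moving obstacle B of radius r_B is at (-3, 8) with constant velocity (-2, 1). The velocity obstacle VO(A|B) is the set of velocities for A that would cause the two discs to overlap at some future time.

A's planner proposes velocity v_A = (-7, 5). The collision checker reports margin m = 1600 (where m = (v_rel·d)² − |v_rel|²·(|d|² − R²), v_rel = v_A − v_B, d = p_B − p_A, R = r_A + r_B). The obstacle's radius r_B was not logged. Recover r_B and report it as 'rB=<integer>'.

m = 1600
d = (-13, 4);  v_rel = (-5, 4),  |v_rel|² = 41
v_rel×d = (-5)·(4) − (4)·(-13) = 32
since m = R²·41 − 32²:  R² = (1024 + 1600) / 41 = 64
R = √64 = 8  ⇒  r_B = 8 − 1 = 7

rB=7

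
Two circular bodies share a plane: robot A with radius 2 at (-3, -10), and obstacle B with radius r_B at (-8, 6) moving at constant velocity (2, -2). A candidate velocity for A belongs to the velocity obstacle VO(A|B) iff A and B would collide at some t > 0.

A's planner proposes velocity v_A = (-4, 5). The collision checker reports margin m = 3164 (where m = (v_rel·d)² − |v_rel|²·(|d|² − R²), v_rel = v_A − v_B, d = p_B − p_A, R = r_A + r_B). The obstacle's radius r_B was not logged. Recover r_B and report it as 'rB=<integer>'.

m = 3164
d = (-5, 16);  v_rel = (-6, 7),  |v_rel|² = 85
v_rel×d = (-6)·(16) − (7)·(-5) = -61
since m = R²·85 − (-61)²:  R² = (3721 + 3164) / 85 = 81
R = √81 = 9  ⇒  r_B = 9 − 2 = 7

rB=7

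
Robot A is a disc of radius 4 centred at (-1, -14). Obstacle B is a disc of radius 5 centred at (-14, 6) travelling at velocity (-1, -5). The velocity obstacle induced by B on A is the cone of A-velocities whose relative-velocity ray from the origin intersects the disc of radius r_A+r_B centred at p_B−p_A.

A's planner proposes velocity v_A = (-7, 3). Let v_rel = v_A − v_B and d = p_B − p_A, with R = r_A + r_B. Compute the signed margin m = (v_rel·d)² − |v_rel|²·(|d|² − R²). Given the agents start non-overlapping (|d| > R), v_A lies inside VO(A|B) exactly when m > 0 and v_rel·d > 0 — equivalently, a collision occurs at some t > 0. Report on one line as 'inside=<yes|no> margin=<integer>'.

d = (-13, 20),  |d|² = 569;  R = 4+5 = 9,  c = 569−9² = 488
v_rel = (-6, 8),  |v_rel|² = 100;  v_rel·d = (-6)·(-13) + (8)·(20) = 238
100·t² − 476·t + 488 = 0  ⇒  m = 238² − 100·488 = 7844
m = 7844 > 0,  v_rel·d = 238 > 0  ⇒  inside

inside=yes margin=7844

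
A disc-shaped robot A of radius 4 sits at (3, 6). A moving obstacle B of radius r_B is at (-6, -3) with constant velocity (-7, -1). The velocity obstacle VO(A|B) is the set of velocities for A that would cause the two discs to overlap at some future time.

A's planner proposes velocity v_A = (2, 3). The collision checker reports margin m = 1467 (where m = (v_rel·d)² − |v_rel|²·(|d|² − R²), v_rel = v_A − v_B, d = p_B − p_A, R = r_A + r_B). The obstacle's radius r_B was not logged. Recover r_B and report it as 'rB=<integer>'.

m = 1467
d = (-9, -9);  v_rel = (9, 4),  |v_rel|² = 97
v_rel×d = (9)·(-9) − (4)·(-9) = -45
since m = R²·97 − (-45)²:  R² = (2025 + 1467) / 97 = 36
R = √36 = 6  ⇒  r_B = 6 − 4 = 2

rB=2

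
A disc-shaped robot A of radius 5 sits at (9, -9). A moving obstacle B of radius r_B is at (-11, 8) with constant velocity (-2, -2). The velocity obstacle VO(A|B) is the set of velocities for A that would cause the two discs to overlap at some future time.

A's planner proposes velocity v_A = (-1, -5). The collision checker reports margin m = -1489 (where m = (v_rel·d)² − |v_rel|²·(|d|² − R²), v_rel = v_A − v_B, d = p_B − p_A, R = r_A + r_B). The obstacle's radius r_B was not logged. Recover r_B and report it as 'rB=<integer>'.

m = -1489
d = (-20, 17);  v_rel = (1, -3),  |v_rel|² = 10
v_rel×d = (1)·(17) − (-3)·(-20) = -43
since m = R²·10 − (-43)²:  R² = (1849 + -1489) / 10 = 36
R = √36 = 6  ⇒  r_B = 6 − 5 = 1

rB=1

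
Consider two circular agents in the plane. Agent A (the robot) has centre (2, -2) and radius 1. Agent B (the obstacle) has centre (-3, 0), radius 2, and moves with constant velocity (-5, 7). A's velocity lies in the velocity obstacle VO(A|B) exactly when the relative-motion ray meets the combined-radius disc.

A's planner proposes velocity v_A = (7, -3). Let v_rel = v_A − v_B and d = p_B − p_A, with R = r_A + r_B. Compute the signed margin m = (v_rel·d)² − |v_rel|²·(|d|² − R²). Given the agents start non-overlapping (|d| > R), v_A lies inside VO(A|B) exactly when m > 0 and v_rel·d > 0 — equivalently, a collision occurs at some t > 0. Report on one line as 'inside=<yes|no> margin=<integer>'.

d = (-5, 2),  |d|² = 29;  R = 1+2 = 3,  c = 29−3² = 20
v_rel = (12, -10),  |v_rel|² = 244;  v_rel·d = (12)·(-5) + (-10)·(2) = -80
244·t² + 160·t + 20 = 0  ⇒  m = (-80)² − 244·20 = 1520
m = 1520 > 0,  v_rel·d = -80 < 0  ⇒  outside

inside=no margin=1520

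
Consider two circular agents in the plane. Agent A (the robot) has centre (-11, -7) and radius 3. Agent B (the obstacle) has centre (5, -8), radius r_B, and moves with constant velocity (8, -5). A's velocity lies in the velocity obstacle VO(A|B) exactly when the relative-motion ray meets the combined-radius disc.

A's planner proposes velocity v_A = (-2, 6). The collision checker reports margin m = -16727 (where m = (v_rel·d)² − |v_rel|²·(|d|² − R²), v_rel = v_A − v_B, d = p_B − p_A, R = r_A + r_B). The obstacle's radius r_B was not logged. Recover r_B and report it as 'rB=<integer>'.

m = -16727
d = (16, -1);  v_rel = (-10, 11),  |v_rel|² = 221
v_rel×d = (-10)·(-1) − (11)·(16) = -166
since m = R²·221 − (-166)²:  R² = (27556 + -16727) / 221 = 49
R = √49 = 7  ⇒  r_B = 7 − 3 = 4

rB=4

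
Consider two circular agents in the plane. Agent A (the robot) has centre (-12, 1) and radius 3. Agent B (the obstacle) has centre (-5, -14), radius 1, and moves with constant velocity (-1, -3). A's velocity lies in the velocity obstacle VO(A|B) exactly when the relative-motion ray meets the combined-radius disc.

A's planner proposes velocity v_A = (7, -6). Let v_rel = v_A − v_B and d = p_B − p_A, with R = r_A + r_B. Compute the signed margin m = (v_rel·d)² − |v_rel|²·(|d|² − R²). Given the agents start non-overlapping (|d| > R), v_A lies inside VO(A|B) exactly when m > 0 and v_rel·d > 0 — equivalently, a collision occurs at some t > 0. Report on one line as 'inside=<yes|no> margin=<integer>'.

d = (7, -15),  |d|² = 274;  R = 3+1 = 4,  c = 274−4² = 258
v_rel = (8, -3),  |v_rel|² = 73;  v_rel·d = (8)·(7) + (-3)·(-15) = 101
73·t² − 202·t + 258 = 0  ⇒  m = 101² − 73·258 = -8633
m = -8633 < 0,  v_rel·d = 101 > 0  ⇒  outside

inside=no margin=-8633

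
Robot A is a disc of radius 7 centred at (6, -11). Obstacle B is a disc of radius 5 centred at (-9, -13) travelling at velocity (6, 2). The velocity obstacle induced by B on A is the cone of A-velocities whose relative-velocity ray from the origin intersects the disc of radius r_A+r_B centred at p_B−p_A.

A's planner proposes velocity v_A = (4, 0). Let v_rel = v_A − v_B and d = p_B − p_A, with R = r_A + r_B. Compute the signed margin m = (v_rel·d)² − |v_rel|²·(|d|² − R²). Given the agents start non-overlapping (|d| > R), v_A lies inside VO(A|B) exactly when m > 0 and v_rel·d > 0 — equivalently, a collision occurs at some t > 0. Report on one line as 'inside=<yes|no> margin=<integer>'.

d = (-15, -2),  |d|² = 229;  R = 7+5 = 12,  c = 229−12² = 85
v_rel = (-2, -2),  |v_rel|² = 8;  v_rel·d = (-2)·(-15) + (-2)·(-2) = 34
8·t² − 68·t + 85 = 0  ⇒  m = 34² − 8·85 = 476
m = 476 > 0,  v_rel·d = 34 > 0  ⇒  inside

inside=yes margin=476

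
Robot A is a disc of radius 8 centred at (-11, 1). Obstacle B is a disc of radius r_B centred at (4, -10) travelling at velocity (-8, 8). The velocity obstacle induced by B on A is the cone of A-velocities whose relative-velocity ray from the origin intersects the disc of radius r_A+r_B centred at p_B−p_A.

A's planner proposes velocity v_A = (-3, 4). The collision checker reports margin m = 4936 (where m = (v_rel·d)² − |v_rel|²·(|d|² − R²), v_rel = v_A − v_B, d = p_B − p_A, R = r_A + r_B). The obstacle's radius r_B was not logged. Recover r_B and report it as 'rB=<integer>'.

m = 4936
d = (15, -11);  v_rel = (5, -4),  |v_rel|² = 41
v_rel×d = (5)·(-11) − (-4)·(15) = 5
since m = R²·41 − 5²:  R² = (25 + 4936) / 41 = 121
R = √121 = 11  ⇒  r_B = 11 − 8 = 3

rB=3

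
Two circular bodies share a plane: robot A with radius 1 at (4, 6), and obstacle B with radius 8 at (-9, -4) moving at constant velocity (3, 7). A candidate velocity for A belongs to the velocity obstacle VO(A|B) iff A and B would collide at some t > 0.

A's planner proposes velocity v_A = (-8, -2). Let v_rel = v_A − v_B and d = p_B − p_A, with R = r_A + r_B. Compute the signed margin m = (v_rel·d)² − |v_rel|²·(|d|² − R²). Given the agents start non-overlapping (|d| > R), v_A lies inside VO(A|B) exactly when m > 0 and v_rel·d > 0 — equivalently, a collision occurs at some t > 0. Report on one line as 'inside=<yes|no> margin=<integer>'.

d = (-13, -10),  |d|² = 269;  R = 1+8 = 9,  c = 269−9² = 188
v_rel = (-11, -9),  |v_rel|² = 202;  v_rel·d = (-11)·(-13) + (-9)·(-10) = 233
202·t² − 466·t + 188 = 0  ⇒  m = 233² − 202·188 = 16313
m = 16313 > 0,  v_rel·d = 233 > 0  ⇒  inside

inside=yes margin=16313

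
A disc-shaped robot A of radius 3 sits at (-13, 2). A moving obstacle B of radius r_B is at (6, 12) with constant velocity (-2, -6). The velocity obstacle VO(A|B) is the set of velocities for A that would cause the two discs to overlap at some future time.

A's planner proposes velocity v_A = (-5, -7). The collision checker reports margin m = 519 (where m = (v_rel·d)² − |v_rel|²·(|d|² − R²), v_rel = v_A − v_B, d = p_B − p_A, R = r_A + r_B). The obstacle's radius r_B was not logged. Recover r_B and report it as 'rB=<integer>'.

m = 519
d = (19, 10);  v_rel = (-3, -1),  |v_rel|² = 10
v_rel×d = (-3)·(10) − (-1)·(19) = -11
since m = R²·10 − (-11)²:  R² = (121 + 519) / 10 = 64
R = √64 = 8  ⇒  r_B = 8 − 3 = 5

rB=5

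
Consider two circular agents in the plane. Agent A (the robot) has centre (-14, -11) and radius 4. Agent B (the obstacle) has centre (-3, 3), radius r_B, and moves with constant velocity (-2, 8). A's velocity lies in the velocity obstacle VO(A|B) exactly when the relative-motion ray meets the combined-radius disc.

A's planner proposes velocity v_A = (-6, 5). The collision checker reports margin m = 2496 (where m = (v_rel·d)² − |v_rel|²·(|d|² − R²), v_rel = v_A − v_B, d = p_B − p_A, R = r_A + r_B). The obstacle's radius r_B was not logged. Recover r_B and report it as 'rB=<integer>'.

m = 2496
d = (11, 14);  v_rel = (-4, -3),  |v_rel|² = 25
v_rel×d = (-4)·(14) − (-3)·(11) = -23
since m = R²·25 − (-23)²:  R² = (529 + 2496) / 25 = 121
R = √121 = 11  ⇒  r_B = 11 − 4 = 7

rB=7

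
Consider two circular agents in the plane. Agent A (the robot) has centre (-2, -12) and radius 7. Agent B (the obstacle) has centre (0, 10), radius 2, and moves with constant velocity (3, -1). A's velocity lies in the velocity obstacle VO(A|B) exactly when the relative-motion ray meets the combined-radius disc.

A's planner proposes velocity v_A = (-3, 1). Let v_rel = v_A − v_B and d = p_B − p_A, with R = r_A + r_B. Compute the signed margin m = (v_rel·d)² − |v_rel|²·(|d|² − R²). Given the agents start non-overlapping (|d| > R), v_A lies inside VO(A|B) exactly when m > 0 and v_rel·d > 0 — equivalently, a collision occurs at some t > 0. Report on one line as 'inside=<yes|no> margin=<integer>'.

d = (2, 22),  |d|² = 488;  R = 7+2 = 9,  c = 488−9² = 407
v_rel = (-6, 2),  |v_rel|² = 40;  v_rel·d = (-6)·(2) + (2)·(22) = 32
40·t² − 64·t + 407 = 0  ⇒  m = 32² − 40·407 = -15256
m = -15256 < 0,  v_rel·d = 32 > 0  ⇒  outside

inside=no margin=-15256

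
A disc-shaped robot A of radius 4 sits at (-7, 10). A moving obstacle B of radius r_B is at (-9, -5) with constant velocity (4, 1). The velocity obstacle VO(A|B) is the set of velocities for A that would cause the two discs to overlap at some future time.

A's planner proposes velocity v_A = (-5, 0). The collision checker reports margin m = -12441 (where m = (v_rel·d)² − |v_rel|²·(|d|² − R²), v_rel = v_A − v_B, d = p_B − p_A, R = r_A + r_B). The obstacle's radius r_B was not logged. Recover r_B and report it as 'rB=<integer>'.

m = -12441
d = (-2, -15);  v_rel = (-9, -1),  |v_rel|² = 82
v_rel×d = (-9)·(-15) − (-1)·(-2) = 133
since m = R²·82 − 133²:  R² = (17689 + -12441) / 82 = 64
R = √64 = 8  ⇒  r_B = 8 − 4 = 4

rB=4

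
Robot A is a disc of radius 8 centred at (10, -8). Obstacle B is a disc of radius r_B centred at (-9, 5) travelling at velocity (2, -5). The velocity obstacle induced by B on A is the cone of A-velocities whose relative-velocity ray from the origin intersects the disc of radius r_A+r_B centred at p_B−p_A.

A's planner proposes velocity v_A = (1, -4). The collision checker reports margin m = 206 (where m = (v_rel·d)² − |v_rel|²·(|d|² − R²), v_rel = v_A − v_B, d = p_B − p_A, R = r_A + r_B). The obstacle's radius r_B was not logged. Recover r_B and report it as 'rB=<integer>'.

m = 206
d = (-19, 13);  v_rel = (-1, 1),  |v_rel|² = 2
v_rel×d = (-1)·(13) − (1)·(-19) = 6
since m = R²·2 − 6²:  R² = (36 + 206) / 2 = 121
R = √121 = 11  ⇒  r_B = 11 − 8 = 3

rB=3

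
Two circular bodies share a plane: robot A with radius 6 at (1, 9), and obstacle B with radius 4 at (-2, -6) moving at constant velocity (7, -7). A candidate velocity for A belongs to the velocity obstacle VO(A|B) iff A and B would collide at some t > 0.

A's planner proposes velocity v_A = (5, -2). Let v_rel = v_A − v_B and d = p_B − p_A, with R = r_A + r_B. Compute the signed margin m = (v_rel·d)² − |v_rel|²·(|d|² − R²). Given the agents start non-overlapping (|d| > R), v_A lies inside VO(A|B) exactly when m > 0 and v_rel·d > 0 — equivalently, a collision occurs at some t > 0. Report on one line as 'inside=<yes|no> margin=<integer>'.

d = (-3, -15),  |d|² = 234;  R = 6+4 = 10,  c = 234−10² = 134
v_rel = (-2, 5),  |v_rel|² = 29;  v_rel·d = (-2)·(-3) + (5)·(-15) = -69
29·t² + 138·t + 134 = 0  ⇒  m = (-69)² − 29·134 = 875
m = 875 > 0,  v_rel·d = -69 < 0  ⇒  outside

inside=no margin=875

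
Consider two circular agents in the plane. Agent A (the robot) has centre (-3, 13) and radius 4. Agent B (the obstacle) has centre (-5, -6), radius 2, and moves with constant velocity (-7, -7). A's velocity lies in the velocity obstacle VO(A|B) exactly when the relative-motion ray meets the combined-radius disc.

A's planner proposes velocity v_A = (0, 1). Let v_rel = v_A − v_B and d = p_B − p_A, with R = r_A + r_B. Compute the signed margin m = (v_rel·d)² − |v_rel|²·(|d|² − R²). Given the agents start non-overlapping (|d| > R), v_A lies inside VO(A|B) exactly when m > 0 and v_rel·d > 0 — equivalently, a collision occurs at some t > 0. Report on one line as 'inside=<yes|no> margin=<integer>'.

d = (-2, -19),  |d|² = 365;  R = 4+2 = 6,  c = 365−6² = 329
v_rel = (7, 8),  |v_rel|² = 113;  v_rel·d = (7)·(-2) + (8)·(-19) = -166
113·t² + 332·t + 329 = 0  ⇒  m = (-166)² − 113·329 = -9621
m = -9621 < 0,  v_rel·d = -166 < 0  ⇒  outside

inside=no margin=-9621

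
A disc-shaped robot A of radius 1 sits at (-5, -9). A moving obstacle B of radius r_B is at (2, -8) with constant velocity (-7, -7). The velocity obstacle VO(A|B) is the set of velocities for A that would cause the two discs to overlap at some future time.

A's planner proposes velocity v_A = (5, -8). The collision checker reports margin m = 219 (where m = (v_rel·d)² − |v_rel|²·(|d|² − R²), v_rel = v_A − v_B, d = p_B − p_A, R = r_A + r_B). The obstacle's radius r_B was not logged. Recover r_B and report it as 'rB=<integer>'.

m = 219
d = (7, 1);  v_rel = (12, -1),  |v_rel|² = 145
v_rel×d = (12)·(1) − (-1)·(7) = 19
since m = R²·145 − 19²:  R² = (361 + 219) / 145 = 4
R = √4 = 2  ⇒  r_B = 2 − 1 = 1

rB=1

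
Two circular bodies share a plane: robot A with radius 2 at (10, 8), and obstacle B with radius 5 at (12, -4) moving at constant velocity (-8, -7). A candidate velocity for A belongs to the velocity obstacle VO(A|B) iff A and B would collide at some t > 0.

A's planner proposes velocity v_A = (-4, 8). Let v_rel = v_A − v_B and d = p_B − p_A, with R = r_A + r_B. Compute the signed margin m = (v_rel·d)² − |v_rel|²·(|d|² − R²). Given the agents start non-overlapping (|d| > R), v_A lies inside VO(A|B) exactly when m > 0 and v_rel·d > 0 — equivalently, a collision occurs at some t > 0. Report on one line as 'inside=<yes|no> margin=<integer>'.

d = (2, -12),  |d|² = 148;  R = 2+5 = 7,  c = 148−7² = 99
v_rel = (4, 15),  |v_rel|² = 241;  v_rel·d = (4)·(2) + (15)·(-12) = -172
241·t² + 344·t + 99 = 0  ⇒  m = (-172)² − 241·99 = 5725
m = 5725 > 0,  v_rel·d = -172 < 0  ⇒  outside

inside=no margin=5725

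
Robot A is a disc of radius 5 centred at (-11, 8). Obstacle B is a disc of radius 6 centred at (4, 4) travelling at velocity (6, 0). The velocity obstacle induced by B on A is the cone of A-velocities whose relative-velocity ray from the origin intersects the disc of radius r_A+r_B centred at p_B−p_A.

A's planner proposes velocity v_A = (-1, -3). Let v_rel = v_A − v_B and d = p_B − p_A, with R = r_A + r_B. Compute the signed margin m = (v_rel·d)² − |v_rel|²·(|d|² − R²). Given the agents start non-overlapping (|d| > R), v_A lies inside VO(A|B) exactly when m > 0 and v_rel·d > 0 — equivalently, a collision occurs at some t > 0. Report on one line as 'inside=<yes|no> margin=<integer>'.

d = (15, -4),  |d|² = 241;  R = 5+6 = 11,  c = 241−11² = 120
v_rel = (-7, -3),  |v_rel|² = 58;  v_rel·d = (-7)·(15) + (-3)·(-4) = -93
58·t² + 186·t + 120 = 0  ⇒  m = (-93)² − 58·120 = 1689
m = 1689 > 0,  v_rel·d = -93 < 0  ⇒  outside

inside=no margin=1689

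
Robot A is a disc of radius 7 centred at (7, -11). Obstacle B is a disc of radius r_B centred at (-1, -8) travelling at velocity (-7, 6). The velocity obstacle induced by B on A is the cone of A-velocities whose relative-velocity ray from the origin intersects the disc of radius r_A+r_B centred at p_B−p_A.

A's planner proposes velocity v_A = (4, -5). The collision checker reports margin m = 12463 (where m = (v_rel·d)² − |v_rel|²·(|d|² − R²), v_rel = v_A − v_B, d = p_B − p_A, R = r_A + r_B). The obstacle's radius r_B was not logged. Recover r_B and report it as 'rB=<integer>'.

m = 12463
d = (-8, 3);  v_rel = (11, -11),  |v_rel|² = 242
v_rel×d = (11)·(3) − (-11)·(-8) = -55
since m = R²·242 − (-55)²:  R² = (3025 + 12463) / 242 = 64
R = √64 = 8  ⇒  r_B = 8 − 7 = 1

rB=1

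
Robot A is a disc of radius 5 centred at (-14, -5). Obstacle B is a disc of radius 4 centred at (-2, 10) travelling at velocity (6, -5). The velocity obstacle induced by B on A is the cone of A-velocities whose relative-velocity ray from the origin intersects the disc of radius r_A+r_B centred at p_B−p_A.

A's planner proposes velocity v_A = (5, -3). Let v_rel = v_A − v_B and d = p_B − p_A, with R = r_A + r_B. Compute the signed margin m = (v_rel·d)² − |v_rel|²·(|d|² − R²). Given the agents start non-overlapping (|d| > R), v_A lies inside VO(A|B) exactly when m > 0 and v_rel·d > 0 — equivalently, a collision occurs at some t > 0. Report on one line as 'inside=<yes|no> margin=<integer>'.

d = (12, 15),  |d|² = 369;  R = 5+4 = 9,  c = 369−9² = 288
v_rel = (-1, 2),  |v_rel|² = 5;  v_rel·d = (-1)·(12) + (2)·(15) = 18
5·t² − 36·t + 288 = 0  ⇒  m = 18² − 5·288 = -1116
m = -1116 < 0,  v_rel·d = 18 > 0  ⇒  outside

inside=no margin=-1116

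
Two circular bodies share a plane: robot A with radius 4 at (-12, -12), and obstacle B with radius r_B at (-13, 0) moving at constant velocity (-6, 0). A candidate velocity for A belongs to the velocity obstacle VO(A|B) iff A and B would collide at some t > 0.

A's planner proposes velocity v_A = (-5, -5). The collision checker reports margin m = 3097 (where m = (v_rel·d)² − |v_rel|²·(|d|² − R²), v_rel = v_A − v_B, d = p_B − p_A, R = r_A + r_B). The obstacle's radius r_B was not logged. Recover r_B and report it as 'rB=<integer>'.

m = 3097
d = (-1, 12);  v_rel = (1, -5),  |v_rel|² = 26
v_rel×d = (1)·(12) − (-5)·(-1) = 7
since m = R²·26 − 7²:  R² = (49 + 3097) / 26 = 121
R = √121 = 11  ⇒  r_B = 11 − 4 = 7

rB=7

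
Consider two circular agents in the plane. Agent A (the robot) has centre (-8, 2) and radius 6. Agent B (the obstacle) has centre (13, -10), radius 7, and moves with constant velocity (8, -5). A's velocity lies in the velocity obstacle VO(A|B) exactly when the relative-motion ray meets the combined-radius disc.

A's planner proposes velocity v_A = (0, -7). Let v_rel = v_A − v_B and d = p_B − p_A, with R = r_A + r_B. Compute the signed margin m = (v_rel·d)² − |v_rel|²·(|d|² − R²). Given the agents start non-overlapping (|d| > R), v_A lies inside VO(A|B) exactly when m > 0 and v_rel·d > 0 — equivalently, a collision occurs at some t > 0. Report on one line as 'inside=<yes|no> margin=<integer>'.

d = (21, -12),  |d|² = 585;  R = 6+7 = 13,  c = 585−13² = 416
v_rel = (-8, -2),  |v_rel|² = 68;  v_rel·d = (-8)·(21) + (-2)·(-12) = -144
68·t² + 288·t + 416 = 0  ⇒  m = (-144)² − 68·416 = -7552
m = -7552 < 0,  v_rel·d = -144 < 0  ⇒  outside

inside=no margin=-7552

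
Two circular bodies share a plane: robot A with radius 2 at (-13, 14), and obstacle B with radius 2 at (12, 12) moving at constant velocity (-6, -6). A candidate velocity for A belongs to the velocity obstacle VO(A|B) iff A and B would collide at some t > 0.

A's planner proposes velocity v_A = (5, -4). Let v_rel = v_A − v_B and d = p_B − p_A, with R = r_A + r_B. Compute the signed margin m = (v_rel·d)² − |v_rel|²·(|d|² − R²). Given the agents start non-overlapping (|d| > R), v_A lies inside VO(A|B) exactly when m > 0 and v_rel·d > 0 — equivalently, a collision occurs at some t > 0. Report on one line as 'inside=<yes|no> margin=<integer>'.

d = (25, -2),  |d|² = 629;  R = 2+2 = 4,  c = 629−4² = 613
v_rel = (11, 2),  |v_rel|² = 125;  v_rel·d = (11)·(25) + (2)·(-2) = 271
125·t² − 542·t + 613 = 0  ⇒  m = 271² − 125·613 = -3184
m = -3184 < 0,  v_rel·d = 271 > 0  ⇒  outside

inside=no margin=-3184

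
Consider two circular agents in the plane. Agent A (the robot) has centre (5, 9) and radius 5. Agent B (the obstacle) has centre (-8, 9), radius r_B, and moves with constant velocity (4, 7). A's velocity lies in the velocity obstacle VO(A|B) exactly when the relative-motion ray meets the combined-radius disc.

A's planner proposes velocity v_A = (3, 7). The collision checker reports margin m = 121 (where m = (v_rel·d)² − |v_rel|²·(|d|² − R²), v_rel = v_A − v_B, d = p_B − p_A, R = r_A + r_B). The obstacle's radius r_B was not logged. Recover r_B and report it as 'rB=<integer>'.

m = 121
d = (-13, 0);  v_rel = (-1, 0),  |v_rel|² = 1
v_rel×d = (-1)·(0) − (0)·(-13) = 0
since m = R²·1 − 0²:  R² = (0 + 121) / 1 = 121
R = √121 = 11  ⇒  r_B = 11 − 5 = 6

rB=6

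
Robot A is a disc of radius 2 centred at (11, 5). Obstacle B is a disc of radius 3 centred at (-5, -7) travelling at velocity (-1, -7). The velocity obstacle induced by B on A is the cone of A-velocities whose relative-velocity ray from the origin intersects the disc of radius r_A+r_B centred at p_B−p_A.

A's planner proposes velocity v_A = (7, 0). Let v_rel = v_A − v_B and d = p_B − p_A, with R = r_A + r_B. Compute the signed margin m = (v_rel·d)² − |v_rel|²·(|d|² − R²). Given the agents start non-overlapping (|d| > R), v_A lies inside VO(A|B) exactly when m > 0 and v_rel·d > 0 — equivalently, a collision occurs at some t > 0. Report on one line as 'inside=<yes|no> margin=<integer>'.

d = (-16, -12),  |d|² = 400;  R = 2+3 = 5,  c = 400−5² = 375
v_rel = (8, 7),  |v_rel|² = 113;  v_rel·d = (8)·(-16) + (7)·(-12) = -212
113·t² + 424·t + 375 = 0  ⇒  m = (-212)² − 113·375 = 2569
m = 2569 > 0,  v_rel·d = -212 < 0  ⇒  outside

inside=no margin=2569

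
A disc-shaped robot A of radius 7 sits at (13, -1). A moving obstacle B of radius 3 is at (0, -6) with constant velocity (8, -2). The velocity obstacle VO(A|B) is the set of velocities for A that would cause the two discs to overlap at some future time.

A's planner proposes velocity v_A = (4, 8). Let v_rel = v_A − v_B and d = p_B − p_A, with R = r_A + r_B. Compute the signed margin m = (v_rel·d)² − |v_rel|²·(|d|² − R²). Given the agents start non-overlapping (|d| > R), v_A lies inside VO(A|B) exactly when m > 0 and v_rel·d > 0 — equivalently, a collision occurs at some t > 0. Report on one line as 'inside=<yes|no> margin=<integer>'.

d = (-13, -5),  |d|² = 194;  R = 7+3 = 10,  c = 194−10² = 94
v_rel = (-4, 10),  |v_rel|² = 116;  v_rel·d = (-4)·(-13) + (10)·(-5) = 2
116·t² − 4·t + 94 = 0  ⇒  m = 2² − 116·94 = -10900
m = -10900 < 0,  v_rel·d = 2 > 0  ⇒  outside

inside=no margin=-10900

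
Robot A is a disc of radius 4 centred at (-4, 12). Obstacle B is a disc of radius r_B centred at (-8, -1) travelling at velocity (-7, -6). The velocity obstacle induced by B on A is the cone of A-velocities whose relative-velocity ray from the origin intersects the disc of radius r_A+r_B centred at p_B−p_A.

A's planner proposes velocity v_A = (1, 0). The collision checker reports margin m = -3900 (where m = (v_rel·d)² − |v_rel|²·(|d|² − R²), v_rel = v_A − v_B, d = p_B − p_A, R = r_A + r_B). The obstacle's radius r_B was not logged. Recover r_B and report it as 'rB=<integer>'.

m = -3900
d = (-4, -13);  v_rel = (8, 6),  |v_rel|² = 100
v_rel×d = (8)·(-13) − (6)·(-4) = -80
since m = R²·100 − (-80)²:  R² = (6400 + -3900) / 100 = 25
R = √25 = 5  ⇒  r_B = 5 − 4 = 1

rB=1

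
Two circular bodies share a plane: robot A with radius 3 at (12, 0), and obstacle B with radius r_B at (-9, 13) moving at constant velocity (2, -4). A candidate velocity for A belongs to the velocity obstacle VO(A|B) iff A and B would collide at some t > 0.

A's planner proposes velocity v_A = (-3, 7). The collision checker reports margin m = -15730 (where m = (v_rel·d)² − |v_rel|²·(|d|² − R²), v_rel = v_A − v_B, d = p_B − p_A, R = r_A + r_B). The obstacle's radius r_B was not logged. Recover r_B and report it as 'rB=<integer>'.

m = -15730
d = (-21, 13);  v_rel = (-5, 11),  |v_rel|² = 146
v_rel×d = (-5)·(13) − (11)·(-21) = 166
since m = R²·146 − 166²:  R² = (27556 + -15730) / 146 = 81
R = √81 = 9  ⇒  r_B = 9 − 3 = 6

rB=6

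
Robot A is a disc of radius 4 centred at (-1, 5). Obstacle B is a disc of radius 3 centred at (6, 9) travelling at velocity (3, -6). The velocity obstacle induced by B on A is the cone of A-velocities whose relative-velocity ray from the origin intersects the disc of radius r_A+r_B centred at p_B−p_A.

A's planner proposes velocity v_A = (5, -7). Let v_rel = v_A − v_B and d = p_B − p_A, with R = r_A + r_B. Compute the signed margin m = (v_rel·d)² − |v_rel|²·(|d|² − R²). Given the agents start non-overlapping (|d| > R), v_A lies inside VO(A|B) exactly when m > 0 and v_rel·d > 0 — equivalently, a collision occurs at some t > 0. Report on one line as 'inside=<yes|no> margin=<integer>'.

d = (7, 4),  |d|² = 65;  R = 4+3 = 7,  c = 65−7² = 16
v_rel = (2, -1),  |v_rel|² = 5;  v_rel·d = (2)·(7) + (-1)·(4) = 10
5·t² − 20·t + 16 = 0  ⇒  m = 10² − 5·16 = 20
m = 20 > 0,  v_rel·d = 10 > 0  ⇒  inside

inside=yes margin=20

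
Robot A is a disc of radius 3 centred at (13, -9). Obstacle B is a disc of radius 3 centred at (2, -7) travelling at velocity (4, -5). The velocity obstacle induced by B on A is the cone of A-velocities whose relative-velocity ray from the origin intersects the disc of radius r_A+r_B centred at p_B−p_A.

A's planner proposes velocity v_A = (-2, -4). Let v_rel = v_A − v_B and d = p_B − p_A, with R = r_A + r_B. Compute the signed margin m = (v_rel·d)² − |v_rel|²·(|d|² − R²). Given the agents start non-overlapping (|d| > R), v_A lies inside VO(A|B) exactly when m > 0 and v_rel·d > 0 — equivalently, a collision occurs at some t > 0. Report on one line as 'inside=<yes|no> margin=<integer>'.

d = (-11, 2),  |d|² = 125;  R = 3+3 = 6,  c = 125−6² = 89
v_rel = (-6, 1),  |v_rel|² = 37;  v_rel·d = (-6)·(-11) + (1)·(2) = 68
37·t² − 136·t + 89 = 0  ⇒  m = 68² − 37·89 = 1331
m = 1331 > 0,  v_rel·d = 68 > 0  ⇒  inside

inside=yes margin=1331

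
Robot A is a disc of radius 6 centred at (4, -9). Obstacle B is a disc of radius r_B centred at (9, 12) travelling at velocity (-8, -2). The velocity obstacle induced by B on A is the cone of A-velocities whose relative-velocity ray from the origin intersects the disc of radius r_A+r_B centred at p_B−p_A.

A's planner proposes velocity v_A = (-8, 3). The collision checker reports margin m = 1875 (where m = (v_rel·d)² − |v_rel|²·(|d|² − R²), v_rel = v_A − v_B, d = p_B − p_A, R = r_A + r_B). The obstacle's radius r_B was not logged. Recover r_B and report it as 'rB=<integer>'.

m = 1875
d = (5, 21);  v_rel = (0, 5),  |v_rel|² = 25
v_rel×d = (0)·(21) − (5)·(5) = -25
since m = R²·25 − (-25)²:  R² = (625 + 1875) / 25 = 100
R = √100 = 10  ⇒  r_B = 10 − 6 = 4

rB=4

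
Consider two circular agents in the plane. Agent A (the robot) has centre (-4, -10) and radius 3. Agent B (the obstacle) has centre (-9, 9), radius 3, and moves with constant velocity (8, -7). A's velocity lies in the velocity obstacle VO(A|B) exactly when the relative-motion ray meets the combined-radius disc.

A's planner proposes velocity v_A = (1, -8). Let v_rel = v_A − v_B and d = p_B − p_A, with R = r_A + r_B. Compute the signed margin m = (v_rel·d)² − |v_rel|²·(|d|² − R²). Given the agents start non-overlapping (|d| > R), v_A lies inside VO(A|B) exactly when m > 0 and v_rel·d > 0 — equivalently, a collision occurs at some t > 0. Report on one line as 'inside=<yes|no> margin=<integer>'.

d = (-5, 19),  |d|² = 386;  R = 3+3 = 6,  c = 386−6² = 350
v_rel = (-7, -1),  |v_rel|² = 50;  v_rel·d = (-7)·(-5) + (-1)·(19) = 16
50·t² − 32·t + 350 = 0  ⇒  m = 16² − 50·350 = -17244
m = -17244 < 0,  v_rel·d = 16 > 0  ⇒  outside

inside=no margin=-17244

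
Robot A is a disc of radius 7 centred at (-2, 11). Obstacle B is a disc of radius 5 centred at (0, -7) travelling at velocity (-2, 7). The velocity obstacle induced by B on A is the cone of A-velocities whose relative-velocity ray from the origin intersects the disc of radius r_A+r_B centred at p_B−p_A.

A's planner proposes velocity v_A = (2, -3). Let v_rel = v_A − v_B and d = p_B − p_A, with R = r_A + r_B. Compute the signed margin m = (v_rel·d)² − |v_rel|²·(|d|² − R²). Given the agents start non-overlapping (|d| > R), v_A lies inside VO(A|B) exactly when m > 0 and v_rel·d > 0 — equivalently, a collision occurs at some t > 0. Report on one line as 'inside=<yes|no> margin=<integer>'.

d = (2, -18),  |d|² = 328;  R = 7+5 = 12,  c = 328−12² = 184
v_rel = (4, -10),  |v_rel|² = 116;  v_rel·d = (4)·(2) + (-10)·(-18) = 188
116·t² − 376·t + 184 = 0  ⇒  m = 188² − 116·184 = 14000
m = 14000 > 0,  v_rel·d = 188 > 0  ⇒  inside

inside=yes margin=14000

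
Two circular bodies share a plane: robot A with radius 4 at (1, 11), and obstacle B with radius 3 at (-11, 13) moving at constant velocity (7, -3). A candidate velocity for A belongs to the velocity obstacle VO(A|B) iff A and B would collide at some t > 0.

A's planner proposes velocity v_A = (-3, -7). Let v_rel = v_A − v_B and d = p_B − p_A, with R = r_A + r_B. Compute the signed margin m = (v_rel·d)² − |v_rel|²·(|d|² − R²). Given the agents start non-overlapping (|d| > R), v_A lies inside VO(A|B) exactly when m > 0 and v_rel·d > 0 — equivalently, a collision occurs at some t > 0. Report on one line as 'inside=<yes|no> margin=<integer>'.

d = (-12, 2),  |d|² = 148;  R = 4+3 = 7,  c = 148−7² = 99
v_rel = (-10, -4),  |v_rel|² = 116;  v_rel·d = (-10)·(-12) + (-4)·(2) = 112
116·t² − 224·t + 99 = 0  ⇒  m = 112² − 116·99 = 1060
m = 1060 > 0,  v_rel·d = 112 > 0  ⇒  inside

inside=yes margin=1060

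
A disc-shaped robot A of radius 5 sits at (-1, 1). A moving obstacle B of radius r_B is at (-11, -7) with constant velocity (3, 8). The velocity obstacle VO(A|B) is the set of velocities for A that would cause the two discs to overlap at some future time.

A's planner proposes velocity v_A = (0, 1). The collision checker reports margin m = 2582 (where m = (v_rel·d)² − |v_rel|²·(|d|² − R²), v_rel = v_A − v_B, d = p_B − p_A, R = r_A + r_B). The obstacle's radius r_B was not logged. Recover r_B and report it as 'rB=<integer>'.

m = 2582
d = (-10, -8);  v_rel = (-3, -7),  |v_rel|² = 58
v_rel×d = (-3)·(-8) − (-7)·(-10) = -46
since m = R²·58 − (-46)²:  R² = (2116 + 2582) / 58 = 81
R = √81 = 9  ⇒  r_B = 9 − 5 = 4

rB=4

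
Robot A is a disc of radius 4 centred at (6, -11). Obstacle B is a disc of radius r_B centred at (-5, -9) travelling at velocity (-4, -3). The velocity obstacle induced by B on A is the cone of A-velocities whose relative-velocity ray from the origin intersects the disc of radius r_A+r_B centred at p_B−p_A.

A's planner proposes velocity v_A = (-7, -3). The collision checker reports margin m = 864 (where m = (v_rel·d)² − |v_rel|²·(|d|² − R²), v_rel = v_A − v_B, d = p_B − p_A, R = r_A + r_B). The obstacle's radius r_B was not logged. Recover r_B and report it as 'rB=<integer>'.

m = 864
d = (-11, 2);  v_rel = (-3, 0),  |v_rel|² = 9
v_rel×d = (-3)·(2) − (0)·(-11) = -6
since m = R²·9 − (-6)²:  R² = (36 + 864) / 9 = 100
R = √100 = 10  ⇒  r_B = 10 − 4 = 6

rB=6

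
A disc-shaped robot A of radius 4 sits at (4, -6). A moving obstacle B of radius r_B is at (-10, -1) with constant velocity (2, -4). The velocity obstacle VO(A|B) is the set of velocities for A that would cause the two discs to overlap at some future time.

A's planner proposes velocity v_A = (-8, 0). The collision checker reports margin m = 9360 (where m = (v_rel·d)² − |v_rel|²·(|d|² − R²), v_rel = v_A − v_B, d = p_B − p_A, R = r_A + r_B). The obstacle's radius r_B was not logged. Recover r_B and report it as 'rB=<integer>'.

m = 9360
d = (-14, 5);  v_rel = (-10, 4),  |v_rel|² = 116
v_rel×d = (-10)·(5) − (4)·(-14) = 6
since m = R²·116 − 6²:  R² = (36 + 9360) / 116 = 81
R = √81 = 9  ⇒  r_B = 9 − 4 = 5

rB=5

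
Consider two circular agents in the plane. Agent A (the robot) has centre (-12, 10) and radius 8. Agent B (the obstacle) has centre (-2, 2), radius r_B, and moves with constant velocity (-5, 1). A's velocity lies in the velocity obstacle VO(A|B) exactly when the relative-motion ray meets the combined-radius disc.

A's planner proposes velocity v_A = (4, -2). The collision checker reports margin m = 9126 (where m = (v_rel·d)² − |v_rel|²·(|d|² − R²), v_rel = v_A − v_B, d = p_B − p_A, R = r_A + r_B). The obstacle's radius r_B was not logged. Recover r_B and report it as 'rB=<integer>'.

m = 9126
d = (10, -8);  v_rel = (9, -3),  |v_rel|² = 90
v_rel×d = (9)·(-8) − (-3)·(10) = -42
since m = R²·90 − (-42)²:  R² = (1764 + 9126) / 90 = 121
R = √121 = 11  ⇒  r_B = 11 − 8 = 3

rB=3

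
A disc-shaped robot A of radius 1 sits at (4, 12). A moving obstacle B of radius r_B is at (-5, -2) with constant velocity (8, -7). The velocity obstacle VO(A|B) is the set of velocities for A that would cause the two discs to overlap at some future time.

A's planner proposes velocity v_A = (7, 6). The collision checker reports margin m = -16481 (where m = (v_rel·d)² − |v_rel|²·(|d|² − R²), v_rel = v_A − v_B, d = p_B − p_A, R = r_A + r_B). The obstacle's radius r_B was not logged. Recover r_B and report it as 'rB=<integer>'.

m = -16481
d = (-9, -14);  v_rel = (-1, 13),  |v_rel|² = 170
v_rel×d = (-1)·(-14) − (13)·(-9) = 131
since m = R²·170 − 131²:  R² = (17161 + -16481) / 170 = 4
R = √4 = 2  ⇒  r_B = 2 − 1 = 1

rB=1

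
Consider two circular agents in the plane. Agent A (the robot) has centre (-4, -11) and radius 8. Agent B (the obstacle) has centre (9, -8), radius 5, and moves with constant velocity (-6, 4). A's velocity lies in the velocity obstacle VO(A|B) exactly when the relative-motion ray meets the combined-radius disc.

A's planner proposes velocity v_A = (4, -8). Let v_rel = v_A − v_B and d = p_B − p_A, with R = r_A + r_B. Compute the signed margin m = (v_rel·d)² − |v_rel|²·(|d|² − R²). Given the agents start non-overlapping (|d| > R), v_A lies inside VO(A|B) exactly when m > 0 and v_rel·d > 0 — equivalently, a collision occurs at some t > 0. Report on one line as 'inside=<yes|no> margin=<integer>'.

d = (13, 3),  |d|² = 178;  R = 8+5 = 13,  c = 178−13² = 9
v_rel = (10, -12),  |v_rel|² = 244;  v_rel·d = (10)·(13) + (-12)·(3) = 94
244·t² − 188·t + 9 = 0  ⇒  m = 94² − 244·9 = 6640
m = 6640 > 0,  v_rel·d = 94 > 0  ⇒  inside

inside=yes margin=6640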